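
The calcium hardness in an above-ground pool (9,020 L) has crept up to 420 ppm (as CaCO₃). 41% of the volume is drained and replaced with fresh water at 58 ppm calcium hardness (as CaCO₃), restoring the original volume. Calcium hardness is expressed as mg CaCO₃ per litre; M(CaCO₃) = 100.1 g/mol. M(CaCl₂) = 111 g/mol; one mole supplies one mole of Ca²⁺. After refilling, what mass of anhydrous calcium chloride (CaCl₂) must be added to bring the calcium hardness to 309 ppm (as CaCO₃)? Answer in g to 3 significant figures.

After draining 41% and refilling: 420 × 0.59 + 58 × 0.41 = 271.58 ppm.
Deficit to target: 309 − 271.58 = 37.42 mg/L.
As CaCO₃: 37.42 mg/L × 9,020 L = 337.5 g; ÷ 100.1 = 3.372 mol Ca²⁺.
Mass: 3.372 × 111 = 374.3 g.

374 g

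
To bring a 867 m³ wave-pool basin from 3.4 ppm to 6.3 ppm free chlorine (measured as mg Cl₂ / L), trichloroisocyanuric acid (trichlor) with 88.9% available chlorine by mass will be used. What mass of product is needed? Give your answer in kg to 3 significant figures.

Volume: 867 m³ = 867,000 L.
Chlorine deficit: 6.3 − 3.4 = 2.9 ppm = 2.9 mg/L as Cl₂.
Cl₂ equivalent needed: 2.9 mg/L × 867,000 L = 2,514,000 mg = 2514 g.
Product at 88.9% available chlorine: 2514 / 0.889 = 2828 g.

2.83 kg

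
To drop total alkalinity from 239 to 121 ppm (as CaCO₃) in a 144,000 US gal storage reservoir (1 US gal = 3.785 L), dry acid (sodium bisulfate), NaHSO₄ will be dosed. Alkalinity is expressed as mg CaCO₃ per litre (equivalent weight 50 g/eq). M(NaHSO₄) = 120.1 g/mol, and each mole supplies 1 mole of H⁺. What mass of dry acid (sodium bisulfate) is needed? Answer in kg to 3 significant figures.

Volume: 144,000 US gal × 3.785 L/gal = 545,040 L.
Alkalinity to neutralize: (239 − 121) = 118 mg/L as CaCO₃ × 545,040 L = 64,310 g as CaCO₃.
Equivalents of H⁺ required: 64,310 ÷ 50 g/eq = 1286 eq = 1286 mol NaHSO₄.
Mass of NaHSO₄: 1286 × 120.1 = 154,500 g.

154 kg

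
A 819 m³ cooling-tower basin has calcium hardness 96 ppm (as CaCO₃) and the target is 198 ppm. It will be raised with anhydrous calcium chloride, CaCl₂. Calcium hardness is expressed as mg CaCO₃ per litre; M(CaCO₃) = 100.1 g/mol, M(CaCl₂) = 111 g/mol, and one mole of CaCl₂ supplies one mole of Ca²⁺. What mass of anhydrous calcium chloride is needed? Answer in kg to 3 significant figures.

Volume: 819 m³ = 819,000 L.
Hardness to add: (198 − 96) = 102 mg/L as CaCO₃ × 819,000 L = 83,540 g as CaCO₃.
Moles of Ca²⁺ (1 mol Ca²⁺ ≡ 1 mol CaCO₃): 83,540 / 100.1 g/mol = 834.5 mol.
Mass of CaCl₂: 834.5 × 111 = 92,630 g.

92.6 kg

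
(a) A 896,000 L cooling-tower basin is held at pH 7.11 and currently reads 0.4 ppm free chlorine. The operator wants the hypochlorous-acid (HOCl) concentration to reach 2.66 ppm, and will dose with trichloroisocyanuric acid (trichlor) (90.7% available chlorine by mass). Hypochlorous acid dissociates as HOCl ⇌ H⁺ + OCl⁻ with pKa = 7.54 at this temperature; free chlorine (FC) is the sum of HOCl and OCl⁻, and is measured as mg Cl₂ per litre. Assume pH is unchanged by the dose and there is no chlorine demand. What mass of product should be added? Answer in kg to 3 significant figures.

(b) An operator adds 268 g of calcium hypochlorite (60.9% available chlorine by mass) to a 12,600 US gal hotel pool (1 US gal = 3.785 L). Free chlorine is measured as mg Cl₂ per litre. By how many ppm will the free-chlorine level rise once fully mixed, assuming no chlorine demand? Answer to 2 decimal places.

(a) 3.21 kg; (b) 3.42 ppm

(a) [OCl⁻]/[HOCl] = 10^(pH − pKa) = 10^(7.11 − 7.54) = 0.3715; fraction as HOCl = 1/(1 + 0.3715) = 0.7291.
(a) Free chlorine required for 2.66 ppm HOCl: 2.66 / 0.7291 = 3.648 ppm.
(a) FC to add: 3.648 − 0.4 = 3.248 mg/L as Cl₂.
(a) Cl₂ equivalent: 3.248 mg/L × 896,000 L = 2910 g.
(a) Product at 90.7% available Cl: 2910 / 0.907 = 3209 g.

(b) Volume: 12,600 US gal × 3.785 L/gal = 47,691 L.
(b) Available chlorine delivered: 268 g × 0.609 = 163.2 g as Cl₂.
(b) Concentration rise: 163.2 g / 47,691 L = 3.422 mg/L = 3.42 ppm.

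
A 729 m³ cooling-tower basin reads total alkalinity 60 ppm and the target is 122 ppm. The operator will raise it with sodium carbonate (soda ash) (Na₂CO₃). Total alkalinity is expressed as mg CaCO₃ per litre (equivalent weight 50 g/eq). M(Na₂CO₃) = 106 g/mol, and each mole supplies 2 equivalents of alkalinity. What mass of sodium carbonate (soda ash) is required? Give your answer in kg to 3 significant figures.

47.9 kg

Volume: 729 m³ = 729,000 L.
Alkalinity to add: (122 − 60) = 62 mg/L as CaCO₃ × 729,000 L = 45,200 g as CaCO₃.
Equivalents: 45,200 g ÷ 50 g/eq = 904 eq.
Each mole of Na₂CO₃ supplies 2 eq, so 904 / 2 = 452 mol.
Mass: 452 mol × 106 g/mol = 47,910 g.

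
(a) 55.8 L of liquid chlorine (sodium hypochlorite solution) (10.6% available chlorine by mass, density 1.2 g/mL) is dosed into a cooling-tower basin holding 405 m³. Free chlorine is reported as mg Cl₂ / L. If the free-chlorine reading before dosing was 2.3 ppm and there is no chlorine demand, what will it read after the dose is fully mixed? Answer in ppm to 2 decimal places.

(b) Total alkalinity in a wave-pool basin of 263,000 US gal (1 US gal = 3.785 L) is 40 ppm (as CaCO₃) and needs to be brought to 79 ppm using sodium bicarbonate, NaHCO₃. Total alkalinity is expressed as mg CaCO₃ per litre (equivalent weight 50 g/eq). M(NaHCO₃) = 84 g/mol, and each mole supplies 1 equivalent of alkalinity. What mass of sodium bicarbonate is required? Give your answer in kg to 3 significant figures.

(a) Volume: 405 m³ = 405,000 L.
(a) Mass of solution: 55.8 L × 1000 mL/L × 1.2 g/mL = 66,960 g.
(a) Available chlorine delivered: 66,960 g × 0.106 = 7098 g as Cl₂.
(a) Concentration rise: 7098 g / 405,000 L = 17.53 mg/L = 17.53 ppm.
(a) Final FC: 2.3 + 17.53 = 19.83 ppm.

(b) Volume: 263,000 US gal × 3.785 L/gal = 995,455 L.
(b) Alkalinity to add: (79 − 40) = 39 mg/L as CaCO₃ × 995,455 L = 38,820 g as CaCO₃.
(b) Equivalents: 38,820 g ÷ 50 g/eq = 776.5 eq.
(b) NaHCO₃ supplies 1 eq per mole → 776.5 mol.
(b) Mass: 776.5 mol × 84 g/mol = 65,220 g.

(a) 19.83 ppm; (b) 65.2 kg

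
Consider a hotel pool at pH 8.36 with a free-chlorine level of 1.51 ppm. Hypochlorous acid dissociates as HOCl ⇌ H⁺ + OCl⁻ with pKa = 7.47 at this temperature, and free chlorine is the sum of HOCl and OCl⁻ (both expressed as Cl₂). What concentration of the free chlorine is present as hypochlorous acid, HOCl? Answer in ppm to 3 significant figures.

0.172 ppm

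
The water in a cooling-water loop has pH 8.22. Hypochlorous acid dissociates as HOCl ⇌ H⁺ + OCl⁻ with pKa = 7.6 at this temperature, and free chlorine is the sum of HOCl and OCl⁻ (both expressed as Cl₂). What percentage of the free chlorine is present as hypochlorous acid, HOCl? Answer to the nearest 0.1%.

19.3%

[OCl⁻]/[HOCl] = 10^(pH − pKa) = 10^(8.22 − 7.6) = 10^0.62 = 4.169.
Fraction as HOCl = 1 / (1 + 4.169) = 0.1935.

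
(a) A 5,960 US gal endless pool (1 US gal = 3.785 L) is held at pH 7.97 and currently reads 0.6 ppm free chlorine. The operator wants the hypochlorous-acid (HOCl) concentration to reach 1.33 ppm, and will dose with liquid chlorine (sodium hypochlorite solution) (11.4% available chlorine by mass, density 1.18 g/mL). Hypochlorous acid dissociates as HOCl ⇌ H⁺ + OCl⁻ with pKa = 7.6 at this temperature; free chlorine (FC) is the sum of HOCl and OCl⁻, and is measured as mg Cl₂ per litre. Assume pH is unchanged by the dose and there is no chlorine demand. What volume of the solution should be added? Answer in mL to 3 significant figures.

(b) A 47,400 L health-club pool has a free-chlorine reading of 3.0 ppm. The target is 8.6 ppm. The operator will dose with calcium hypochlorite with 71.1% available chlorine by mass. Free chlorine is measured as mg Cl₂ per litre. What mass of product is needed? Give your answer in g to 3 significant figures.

(a) Volume: 5,960 US gal × 3.785 L/gal = 22,559 L.
(a) [OCl⁻]/[HOCl] = 10^(pH − pKa) = 10^(7.97 − 7.6) = 2.344; fraction as HOCl = 1/(1 + 2.344) = 0.299.
(a) Free chlorine required for 1.33 ppm HOCl: 1.33 / 0.299 = 4.448 ppm.
(a) FC to add: 4.448 − 0.6 = 3.848 mg/L as Cl₂.
(a) Cl₂ equivalent: 3.848 mg/L × 22,559 L = 86.8 g.
(a) Product at 11.4% available Cl: 86.8 / 0.114 = 761.4 g.
(a) Volume: 761.4 g ÷ 1.18 g/mL = 645.3 mL.

(b) Chlorine deficit: 8.6 − 3.0 = 5.6 ppm = 5.6 mg/L as Cl₂.
(b) Cl₂ equivalent needed: 5.6 mg/L × 47,400 L = 265,400 mg = 265.4 g.
(b) Product at 71.1% available chlorine: 265.4 / 0.711 = 373.3 g.

(a) 645 mL; (b) 373 g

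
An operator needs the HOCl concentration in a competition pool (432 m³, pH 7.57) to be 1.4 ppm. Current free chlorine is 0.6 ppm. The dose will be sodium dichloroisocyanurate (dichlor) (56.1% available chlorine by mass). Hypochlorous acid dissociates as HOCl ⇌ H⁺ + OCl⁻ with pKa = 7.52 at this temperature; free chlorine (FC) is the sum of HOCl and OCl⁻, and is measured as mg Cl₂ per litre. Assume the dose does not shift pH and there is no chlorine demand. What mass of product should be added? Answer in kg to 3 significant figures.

Volume: 432 m³ = 432,000 L.
[OCl⁻]/[HOCl] = 10^(pH − pKa) = 10^(7.57 − 7.52) = 1.122; fraction as HOCl = 1/(1 + 1.122) = 0.4712.
Free chlorine required for 1.4 ppm HOCl: 1.4 / 0.4712 = 2.971 ppm.
FC to add: 2.971 − 0.6 = 2.371 mg/L as Cl₂.
Cl₂ equivalent: 2.371 mg/L × 432,000 L = 1024 g.
Product at 56.1% available Cl: 1024 / 0.561 = 1826 g.

1.83 kg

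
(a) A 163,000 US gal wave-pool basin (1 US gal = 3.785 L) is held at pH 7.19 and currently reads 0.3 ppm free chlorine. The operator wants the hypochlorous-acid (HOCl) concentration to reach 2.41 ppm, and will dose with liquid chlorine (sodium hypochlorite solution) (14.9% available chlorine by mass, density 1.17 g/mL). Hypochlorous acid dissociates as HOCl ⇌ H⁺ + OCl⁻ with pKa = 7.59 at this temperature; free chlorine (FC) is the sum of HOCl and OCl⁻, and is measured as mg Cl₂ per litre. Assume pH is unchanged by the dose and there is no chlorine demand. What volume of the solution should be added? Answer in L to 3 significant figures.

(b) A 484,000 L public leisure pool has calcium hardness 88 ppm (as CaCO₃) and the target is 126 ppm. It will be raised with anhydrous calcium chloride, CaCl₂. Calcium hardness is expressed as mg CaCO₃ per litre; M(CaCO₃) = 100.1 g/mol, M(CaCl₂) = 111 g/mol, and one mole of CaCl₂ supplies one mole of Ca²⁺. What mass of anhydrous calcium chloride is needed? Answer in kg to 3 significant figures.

(a) 10.9 L; (b) 20.4 kg

(a) Volume: 163,000 US gal × 3.785 L/gal = 616,955 L.
(a) [OCl⁻]/[HOCl] = 10^(pH − pKa) = 10^(7.19 − 7.59) = 0.3981; fraction as HOCl = 1/(1 + 0.3981) = 0.7153.
(a) Free chlorine required for 2.41 ppm HOCl: 2.41 / 0.7153 = 3.369 ppm.
(a) FC to add: 3.369 − 0.3 = 3.069 mg/L as Cl₂.
(a) Cl₂ equivalent: 3.069 mg/L × 616,955 L = 1894 g.
(a) Product at 14.9% available Cl: 1894 / 0.149 = 12,710 g.
(a) Volume: 12,710 g ÷ 1.17 g/mL = 10,860 mL.

(b) Hardness to add: (126 − 88) = 38 mg/L as CaCO₃ × 484,000 L = 18,390 g as CaCO₃.
(b) Moles of Ca²⁺ (1 mol Ca²⁺ ≡ 1 mol CaCO₃): 18,390 / 100.1 g/mol = 183.7 mol.
(b) Mass of CaCl₂: 183.7 × 111 = 20,390 g.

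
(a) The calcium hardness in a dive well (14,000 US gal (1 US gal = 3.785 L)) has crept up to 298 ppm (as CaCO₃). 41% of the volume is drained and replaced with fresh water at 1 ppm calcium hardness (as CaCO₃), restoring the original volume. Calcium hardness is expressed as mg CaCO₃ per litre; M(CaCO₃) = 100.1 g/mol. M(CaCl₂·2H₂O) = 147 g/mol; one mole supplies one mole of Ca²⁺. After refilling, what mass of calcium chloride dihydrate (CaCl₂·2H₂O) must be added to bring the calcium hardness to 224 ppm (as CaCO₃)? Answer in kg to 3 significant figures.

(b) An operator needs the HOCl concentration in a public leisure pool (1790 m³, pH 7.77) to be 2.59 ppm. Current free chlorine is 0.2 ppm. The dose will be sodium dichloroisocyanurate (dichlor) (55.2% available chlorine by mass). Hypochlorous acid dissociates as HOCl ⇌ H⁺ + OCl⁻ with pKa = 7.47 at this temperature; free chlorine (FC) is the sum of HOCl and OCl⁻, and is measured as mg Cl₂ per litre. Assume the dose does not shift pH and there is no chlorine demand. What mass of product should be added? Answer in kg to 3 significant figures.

(a) Volume: 14,000 US gal × 3.785 L/gal = 52,990 L.
(a) After draining 41% and refilling: 298 × 0.59 + 1 × 0.41 = 176.23 ppm.
(a) Deficit to target: 224 − 176.23 = 47.77 mg/L.
(a) As CaCO₃: 47.77 mg/L × 52,990 L = 2531 g; ÷ 100.1 = 25.29 mol Ca²⁺.
(a) Mass: 25.29 × 147 = 3717 g.

(b) Volume: 1790 m³ = 1,790,000 L.
(b) [OCl⁻]/[HOCl] = 10^(pH − pKa) = 10^(7.77 − 7.47) = 1.995; fraction as HOCl = 1/(1 + 1.995) = 0.3339.
(b) Free chlorine required for 2.59 ppm HOCl: 2.59 / 0.3339 = 7.758 ppm.
(b) FC to add: 7.758 − 0.2 = 7.558 mg/L as Cl₂.
(b) Cl₂ equivalent: 7.558 mg/L × 1,790,000 L = 13,530 g.
(b) Product at 55.2% available Cl: 13,530 / 0.552 = 24,510 g.

(a) 3.72 kg; (b) 24.5 kg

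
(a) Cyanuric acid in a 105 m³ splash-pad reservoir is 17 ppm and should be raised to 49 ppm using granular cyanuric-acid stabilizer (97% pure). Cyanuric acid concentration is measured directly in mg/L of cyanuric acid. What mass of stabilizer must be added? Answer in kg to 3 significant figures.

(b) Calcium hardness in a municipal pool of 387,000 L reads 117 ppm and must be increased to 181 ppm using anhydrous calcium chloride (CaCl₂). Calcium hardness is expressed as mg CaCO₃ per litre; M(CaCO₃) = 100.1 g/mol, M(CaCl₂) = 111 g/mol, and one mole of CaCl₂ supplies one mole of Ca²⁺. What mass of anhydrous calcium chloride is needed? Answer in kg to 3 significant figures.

(a) 3.46 kg; (b) 27.5 kg

(a) Volume: 105 m³ = 105,000 L.
(a) CYA to add: (49 − 17) = 32 mg/L × 105,000 L = 3360 g cyanuric acid.
(a) At 97% purity: 3360 / 0.97 = 3464 g product.

(b) Hardness to add: (181 − 117) = 64 mg/L as CaCO₃ × 387,000 L = 24,770 g as CaCO₃.
(b) Moles of Ca²⁺ (1 mol Ca²⁺ ≡ 1 mol CaCO₃): 24,770 / 100.1 g/mol = 247.4 mol.
(b) Mass of CaCl₂: 247.4 × 111 = 27,470 g.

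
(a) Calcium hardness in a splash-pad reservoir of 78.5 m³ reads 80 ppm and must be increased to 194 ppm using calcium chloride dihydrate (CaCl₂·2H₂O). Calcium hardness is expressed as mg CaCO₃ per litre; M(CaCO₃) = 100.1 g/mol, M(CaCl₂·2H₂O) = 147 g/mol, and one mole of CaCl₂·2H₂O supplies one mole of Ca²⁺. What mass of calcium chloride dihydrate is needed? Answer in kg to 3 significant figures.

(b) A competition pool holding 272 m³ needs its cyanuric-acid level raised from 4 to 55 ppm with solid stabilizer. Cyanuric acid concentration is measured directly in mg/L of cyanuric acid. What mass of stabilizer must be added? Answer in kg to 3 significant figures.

(a) 13.1 kg; (b) 13.9 kg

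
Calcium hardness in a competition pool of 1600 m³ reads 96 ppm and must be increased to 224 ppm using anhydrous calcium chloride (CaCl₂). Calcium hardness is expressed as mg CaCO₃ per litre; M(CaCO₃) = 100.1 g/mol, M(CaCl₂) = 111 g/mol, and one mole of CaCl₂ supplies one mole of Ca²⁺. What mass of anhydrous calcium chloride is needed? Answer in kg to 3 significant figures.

Volume: 1600 m³ = 1,600,000 L.
Hardness to add: (224 − 96) = 128 mg/L as CaCO₃ × 1,600,000 L = 204,800 g as CaCO₃.
Moles of Ca²⁺ (1 mol Ca²⁺ ≡ 1 mol CaCO₃): 204,800 / 100.1 g/mol = 2046 mol.
Mass of CaCl₂: 2046 × 111 = 227,100 g.

227 kg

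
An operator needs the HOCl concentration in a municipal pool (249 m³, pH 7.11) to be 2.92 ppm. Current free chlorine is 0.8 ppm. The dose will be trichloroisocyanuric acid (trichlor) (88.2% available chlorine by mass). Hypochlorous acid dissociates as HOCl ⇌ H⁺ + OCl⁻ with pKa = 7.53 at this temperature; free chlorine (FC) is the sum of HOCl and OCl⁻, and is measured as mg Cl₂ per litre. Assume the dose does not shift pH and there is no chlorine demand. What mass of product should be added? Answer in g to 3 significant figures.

912 g

Volume: 249 m³ = 249,000 L.
[OCl⁻]/[HOCl] = 10^(pH − pKa) = 10^(7.11 − 7.53) = 0.3802; fraction as HOCl = 1/(1 + 0.3802) = 0.7245.
Free chlorine required for 2.92 ppm HOCl: 2.92 / 0.7245 = 4.03 ppm.
FC to add: 4.03 − 0.8 = 3.23 mg/L as Cl₂.
Cl₂ equivalent: 3.23 mg/L × 249,000 L = 804.3 g.
Product at 88.2% available Cl: 804.3 / 0.882 = 911.9 g.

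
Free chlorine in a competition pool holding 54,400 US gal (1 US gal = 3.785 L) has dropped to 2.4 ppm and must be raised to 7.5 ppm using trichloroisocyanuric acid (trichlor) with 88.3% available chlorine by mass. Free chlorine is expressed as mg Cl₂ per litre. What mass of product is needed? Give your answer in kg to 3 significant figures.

Volume: 54,400 US gal × 3.785 L/gal = 205,904 L.
Chlorine deficit: 7.5 − 2.4 = 5.1 ppm = 5.1 mg/L as Cl₂.
Cl₂ equivalent needed: 5.1 mg/L × 205,904 L = 1,050,000 mg = 1050 g.
Product at 88.3% available chlorine: 1050 / 0.883 = 1189 g.

1.19 kg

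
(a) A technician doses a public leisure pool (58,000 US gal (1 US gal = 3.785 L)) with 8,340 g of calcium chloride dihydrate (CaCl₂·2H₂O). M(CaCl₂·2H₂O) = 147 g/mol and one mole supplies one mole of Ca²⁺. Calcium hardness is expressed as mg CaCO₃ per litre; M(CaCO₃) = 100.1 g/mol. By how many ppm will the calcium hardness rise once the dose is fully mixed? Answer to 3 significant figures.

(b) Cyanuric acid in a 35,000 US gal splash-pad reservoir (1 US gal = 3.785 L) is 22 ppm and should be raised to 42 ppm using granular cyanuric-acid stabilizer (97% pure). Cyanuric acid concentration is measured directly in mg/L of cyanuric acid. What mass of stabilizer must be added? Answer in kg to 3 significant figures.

(a) Volume: 58,000 US gal × 3.785 L/gal = 219,530 L.
(a) Moles of Ca²⁺: 8,340 g ÷ 147 g/mol = 56.73 mol.
(a) As CaCO₃: 56.73 mol × 100.1 g/mol = 5679 g.
(a) Rise: 5679 g / 219,530 L × 1000 = 25.87 mg/L.

(b) Volume: 35,000 US gal × 3.785 L/gal = 132,475 L.
(b) CYA to add: (42 − 22) = 20 mg/L × 132,475 L = 2650 g cyanuric acid.
(b) At 97% purity: 2650 / 0.97 = 2731 g product.

(a) 25.9 ppm; (b) 2.73 kg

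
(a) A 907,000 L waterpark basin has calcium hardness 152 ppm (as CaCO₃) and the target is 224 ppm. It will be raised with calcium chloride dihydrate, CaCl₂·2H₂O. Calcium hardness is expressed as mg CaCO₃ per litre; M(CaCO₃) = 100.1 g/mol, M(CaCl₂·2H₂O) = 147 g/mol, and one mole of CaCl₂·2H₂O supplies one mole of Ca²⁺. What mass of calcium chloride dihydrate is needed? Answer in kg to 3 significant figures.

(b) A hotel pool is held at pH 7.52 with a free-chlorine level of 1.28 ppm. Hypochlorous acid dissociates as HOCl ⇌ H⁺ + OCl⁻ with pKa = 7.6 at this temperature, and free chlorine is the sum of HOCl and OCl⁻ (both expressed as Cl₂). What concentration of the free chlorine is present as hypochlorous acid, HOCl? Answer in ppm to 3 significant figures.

(a) 95.9 kg; (b) 0.699 ppm

(a) Hardness to add: (224 − 152) = 72 mg/L as CaCO₃ × 907,000 L = 65,300 g as CaCO₃.
(a) Moles of Ca²⁺ (1 mol Ca²⁺ ≡ 1 mol CaCO₃): 65,300 / 100.1 g/mol = 652.4 mol.
(a) Mass of CaCl₂·2H₂O: 652.4 × 147 = 95,900 g.

(b) [OCl⁻]/[HOCl] = 10^(pH − pKa) = 10^(7.52 − 7.6) = 10^-0.08 = 0.8318.
(b) Fraction as HOCl = 1 / (1 + 0.8318) = 0.5459.
(b) HOCl = 0.5459 × 1.28 ppm = 0.6988 ppm.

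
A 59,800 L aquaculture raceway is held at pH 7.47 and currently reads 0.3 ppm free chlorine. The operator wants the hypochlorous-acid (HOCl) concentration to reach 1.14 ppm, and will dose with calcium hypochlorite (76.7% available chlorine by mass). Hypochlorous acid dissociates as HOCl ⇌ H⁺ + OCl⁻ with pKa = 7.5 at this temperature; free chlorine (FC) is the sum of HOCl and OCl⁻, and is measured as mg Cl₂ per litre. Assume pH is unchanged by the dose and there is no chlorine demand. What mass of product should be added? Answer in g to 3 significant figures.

[OCl⁻]/[HOCl] = 10^(pH − pKa) = 10^(7.47 − 7.5) = 0.9333; fraction as HOCl = 1/(1 + 0.9333) = 0.5173.
Free chlorine required for 1.14 ppm HOCl: 1.14 / 0.5173 = 2.204 ppm.
FC to add: 2.204 − 0.3 = 1.904 mg/L as Cl₂.
Cl₂ equivalent: 1.904 mg/L × 59,800 L = 113.9 g.
Product at 76.7% available Cl: 113.9 / 0.767 = 148.4 g.

148 g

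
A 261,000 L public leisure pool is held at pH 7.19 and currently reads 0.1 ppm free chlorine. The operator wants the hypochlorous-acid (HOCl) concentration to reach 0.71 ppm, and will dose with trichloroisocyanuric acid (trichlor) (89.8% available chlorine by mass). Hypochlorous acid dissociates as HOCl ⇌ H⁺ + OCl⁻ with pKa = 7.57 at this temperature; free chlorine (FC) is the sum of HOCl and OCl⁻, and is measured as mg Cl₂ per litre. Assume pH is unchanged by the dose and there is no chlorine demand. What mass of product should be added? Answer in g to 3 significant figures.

[OCl⁻]/[HOCl] = 10^(pH − pKa) = 10^(7.19 − 7.57) = 0.4169; fraction as HOCl = 1/(1 + 0.4169) = 0.7058.
Free chlorine required for 0.71 ppm HOCl: 0.71 / 0.7058 = 1.006 ppm.
FC to add: 1.006 − 0.1 = 0.906 mg/L as Cl₂.
Cl₂ equivalent: 0.906 mg/L × 261,000 L = 236.5 g.
Product at 89.8% available Cl: 236.5 / 0.898 = 263.3 g.

263 g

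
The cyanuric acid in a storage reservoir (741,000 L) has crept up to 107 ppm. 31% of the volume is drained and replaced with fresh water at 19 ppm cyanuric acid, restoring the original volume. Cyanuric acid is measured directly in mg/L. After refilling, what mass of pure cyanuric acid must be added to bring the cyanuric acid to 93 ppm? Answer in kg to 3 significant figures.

After draining 31% and refilling: 107 × 0.69 + 19 × 0.31 = 79.72 ppm.
Deficit to target: 93 − 79.72 = 13.28 mg/L.
Mass: 13.28 mg/L × 741,000 L = 9840 g cyanuric acid.

9.84 kg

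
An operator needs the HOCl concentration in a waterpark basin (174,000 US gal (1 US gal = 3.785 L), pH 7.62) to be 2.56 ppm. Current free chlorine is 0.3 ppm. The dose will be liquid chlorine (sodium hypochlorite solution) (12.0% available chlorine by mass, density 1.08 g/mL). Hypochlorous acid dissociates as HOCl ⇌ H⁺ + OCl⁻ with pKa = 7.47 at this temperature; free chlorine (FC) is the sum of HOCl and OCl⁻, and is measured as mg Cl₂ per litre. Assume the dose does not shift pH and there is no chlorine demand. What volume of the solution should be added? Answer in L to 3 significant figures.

29.9 L

Volume: 174,000 US gal × 3.785 L/gal = 658,590 L.
[OCl⁻]/[HOCl] = 10^(pH − pKa) = 10^(7.62 − 7.47) = 1.413; fraction as HOCl = 1/(1 + 1.413) = 0.4145.
Free chlorine required for 2.56 ppm HOCl: 2.56 / 0.4145 = 6.176 ppm.
FC to add: 6.176 − 0.3 = 5.876 mg/L as Cl₂.
Cl₂ equivalent: 5.876 mg/L × 658,590 L = 3870 g.
Product at 12.0% available Cl: 3870 / 0.12 = 32,250 g.
Volume: 32,250 g ÷ 1.08 g/mL = 29,860 mL.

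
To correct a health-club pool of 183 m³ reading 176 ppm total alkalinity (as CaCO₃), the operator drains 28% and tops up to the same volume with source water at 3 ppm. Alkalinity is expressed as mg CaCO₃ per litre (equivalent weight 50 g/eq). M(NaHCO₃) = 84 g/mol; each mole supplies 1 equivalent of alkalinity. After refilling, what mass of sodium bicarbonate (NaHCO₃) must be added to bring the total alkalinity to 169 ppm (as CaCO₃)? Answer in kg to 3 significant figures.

Volume: 183 m³ = 183,000 L.
After draining 28% and refilling: 176 × 0.72 + 3 × 0.28 = 127.56 ppm.
Deficit to target: 169 − 127.56 = 41.44 mg/L.
As CaCO₃: 41.44 mg/L × 183,000 L = 7584 g; ÷ 50 g/eq ÷ 1 = 151.7 mol NaHCO₃.
Mass: 151.7 × 84 = 12,740 g.

12.7 kg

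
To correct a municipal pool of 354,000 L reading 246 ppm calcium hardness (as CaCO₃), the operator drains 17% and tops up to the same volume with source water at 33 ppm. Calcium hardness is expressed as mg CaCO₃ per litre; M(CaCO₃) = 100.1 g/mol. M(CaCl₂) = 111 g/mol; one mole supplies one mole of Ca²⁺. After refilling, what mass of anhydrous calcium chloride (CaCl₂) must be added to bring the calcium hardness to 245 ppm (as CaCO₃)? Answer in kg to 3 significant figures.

After draining 17% and refilling: 246 × 0.83 + 33 × 0.17 = 209.79 ppm.
Deficit to target: 245 − 209.79 = 35.21 mg/L.
As CaCO₃: 35.21 mg/L × 354,000 L = 12,460 g; ÷ 100.1 = 124.5 mol Ca²⁺.
Mass: 124.5 × 111 = 13,820 g.

13.8 kg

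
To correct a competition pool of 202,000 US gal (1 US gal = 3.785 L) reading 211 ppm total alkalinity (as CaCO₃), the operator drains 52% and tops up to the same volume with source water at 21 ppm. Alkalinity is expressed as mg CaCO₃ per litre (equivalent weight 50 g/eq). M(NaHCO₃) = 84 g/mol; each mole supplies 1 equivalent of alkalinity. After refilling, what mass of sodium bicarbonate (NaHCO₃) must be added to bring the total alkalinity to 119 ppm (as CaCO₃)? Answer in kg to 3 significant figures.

8.73 kg

Volume: 202,000 US gal × 3.785 L/gal = 764,570 L.
After draining 52% and refilling: 211 × 0.48 + 21 × 0.52 = 112.2 ppm.
Deficit to target: 119 − 112.2 = 6.8 mg/L.
As CaCO₃: 6.8 mg/L × 764,570 L = 5199 g; ÷ 50 g/eq ÷ 1 = 104 mol NaHCO₃.
Mass: 104 × 84 = 8734 g.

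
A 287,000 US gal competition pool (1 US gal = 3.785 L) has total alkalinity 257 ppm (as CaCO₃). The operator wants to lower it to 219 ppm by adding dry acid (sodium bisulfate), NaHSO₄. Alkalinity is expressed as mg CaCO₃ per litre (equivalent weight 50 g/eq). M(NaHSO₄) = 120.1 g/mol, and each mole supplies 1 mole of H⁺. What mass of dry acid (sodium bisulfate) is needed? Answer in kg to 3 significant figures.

99.2 kg

Volume: 287,000 US gal × 3.785 L/gal = 1,086,295 L.
Alkalinity to neutralize: (257 − 219) = 38 mg/L as CaCO₃ × 1,086,295 L = 41,280 g as CaCO₃.
Equivalents of H⁺ required: 41,280 ÷ 50 g/eq = 825.6 eq = 825.6 mol NaHSO₄.
Mass of NaHSO₄: 825.6 × 120.1 = 99,150 g.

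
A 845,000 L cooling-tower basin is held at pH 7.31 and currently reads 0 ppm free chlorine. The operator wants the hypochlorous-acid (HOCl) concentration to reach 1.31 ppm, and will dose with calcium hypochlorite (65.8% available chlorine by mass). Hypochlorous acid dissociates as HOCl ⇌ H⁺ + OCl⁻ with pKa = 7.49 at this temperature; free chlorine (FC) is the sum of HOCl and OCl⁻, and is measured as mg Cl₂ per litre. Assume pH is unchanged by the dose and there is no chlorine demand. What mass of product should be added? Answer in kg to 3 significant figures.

2.79 kg

[OCl⁻]/[HOCl] = 10^(pH − pKa) = 10^(7.31 − 7.49) = 0.6607; fraction as HOCl = 1/(1 + 0.6607) = 0.6022.
Free chlorine required for 1.31 ppm HOCl: 1.31 / 0.6022 = 2.176 ppm.
FC to add: 2.176 − 0 = 2.176 mg/L as Cl₂.
Cl₂ equivalent: 2.176 mg/L × 845,000 L = 1838 g.
Product at 65.8% available Cl: 1838 / 0.658 = 2794 g.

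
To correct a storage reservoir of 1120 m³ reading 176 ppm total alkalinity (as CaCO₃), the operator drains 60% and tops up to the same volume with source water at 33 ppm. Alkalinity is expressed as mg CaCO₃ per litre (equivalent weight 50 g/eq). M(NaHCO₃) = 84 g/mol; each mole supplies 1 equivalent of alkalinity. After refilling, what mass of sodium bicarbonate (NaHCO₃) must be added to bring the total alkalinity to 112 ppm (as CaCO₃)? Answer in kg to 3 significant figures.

Volume: 1120 m³ = 1,120,000 L.
After draining 60% and refilling: 176 × 0.40 + 33 × 0.60 = 90.2 ppm.
Deficit to target: 112 − 90.2 = 21.8 mg/L.
As CaCO₃: 21.8 mg/L × 1,120,000 L = 24,420 g; ÷ 50 g/eq ÷ 1 = 488.3 mol NaHCO₃.
Mass: 488.3 × 84 = 41,020 g.

41.0 kg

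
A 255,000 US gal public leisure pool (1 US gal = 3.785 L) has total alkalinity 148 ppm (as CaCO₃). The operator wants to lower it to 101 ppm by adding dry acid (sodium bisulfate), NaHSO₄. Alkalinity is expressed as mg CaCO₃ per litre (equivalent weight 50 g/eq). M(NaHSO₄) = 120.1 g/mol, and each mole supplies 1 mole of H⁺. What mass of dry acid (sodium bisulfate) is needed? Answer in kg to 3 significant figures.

Volume: 255,000 US gal × 3.785 L/gal = 965,175 L.
Alkalinity to neutralize: (148 − 101) = 47 mg/L as CaCO₃ × 965,175 L = 45,360 g as CaCO₃.
Equivalents of H⁺ required: 45,360 ÷ 50 g/eq = 907.3 eq = 907.3 mol NaHSO₄.
Mass of NaHSO₄: 907.3 × 120.1 = 109,000 g.

109 kg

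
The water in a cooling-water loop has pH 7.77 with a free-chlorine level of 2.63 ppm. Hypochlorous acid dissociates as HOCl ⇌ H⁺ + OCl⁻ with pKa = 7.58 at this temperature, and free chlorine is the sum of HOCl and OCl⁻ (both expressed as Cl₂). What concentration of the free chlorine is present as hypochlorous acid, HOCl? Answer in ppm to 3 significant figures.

1.03 ppm

[OCl⁻]/[HOCl] = 10^(pH − pKa) = 10^(7.77 − 7.58) = 10^0.19 = 1.549.
Fraction as HOCl = 1 / (1 + 1.549) = 0.3923.
HOCl = 0.3923 × 2.63 ppm = 1.032 ppm.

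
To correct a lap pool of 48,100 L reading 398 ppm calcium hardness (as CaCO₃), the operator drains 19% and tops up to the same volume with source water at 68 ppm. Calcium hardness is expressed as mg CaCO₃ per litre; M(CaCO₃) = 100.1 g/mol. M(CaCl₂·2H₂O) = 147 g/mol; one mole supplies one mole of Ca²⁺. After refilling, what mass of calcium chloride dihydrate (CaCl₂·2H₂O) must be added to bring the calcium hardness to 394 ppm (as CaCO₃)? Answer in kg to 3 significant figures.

4.15 kg

After draining 19% and refilling: 398 × 0.81 + 68 × 0.19 = 335.3 ppm.
Deficit to target: 394 − 335.3 = 58.7 mg/L.
As CaCO₃: 58.7 mg/L × 48,100 L = 2823 g; ÷ 100.1 = 28.21 mol Ca²⁺.
Mass: 28.21 × 147 = 4146 g.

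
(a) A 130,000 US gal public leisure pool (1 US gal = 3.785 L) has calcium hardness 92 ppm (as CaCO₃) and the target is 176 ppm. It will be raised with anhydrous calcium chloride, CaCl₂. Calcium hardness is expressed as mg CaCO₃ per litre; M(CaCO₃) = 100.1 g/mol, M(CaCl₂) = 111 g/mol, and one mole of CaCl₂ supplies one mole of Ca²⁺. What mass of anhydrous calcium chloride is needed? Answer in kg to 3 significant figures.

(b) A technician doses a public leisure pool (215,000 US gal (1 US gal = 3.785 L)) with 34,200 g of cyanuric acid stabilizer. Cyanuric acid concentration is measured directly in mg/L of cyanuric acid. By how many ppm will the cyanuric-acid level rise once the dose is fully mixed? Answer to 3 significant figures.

(a) 45.8 kg; (b) 42.0 ppm

(a) Volume: 130,000 US gal × 3.785 L/gal = 492,050 L.
(a) Hardness to add: (176 − 92) = 84 mg/L as CaCO₃ × 492,050 L = 41,330 g as CaCO₃.
(a) Moles of Ca²⁺ (1 mol Ca²⁺ ≡ 1 mol CaCO₃): 41,330 / 100.1 g/mol = 412.9 mol.
(a) Mass of CaCl₂: 412.9 × 111 = 45,830 g.

(b) Volume: 215,000 US gal × 3.785 L/gal = 813,775 L.
(b) Rise: 34,200 g / 813,775 L × 1000 = 42.03 mg/L.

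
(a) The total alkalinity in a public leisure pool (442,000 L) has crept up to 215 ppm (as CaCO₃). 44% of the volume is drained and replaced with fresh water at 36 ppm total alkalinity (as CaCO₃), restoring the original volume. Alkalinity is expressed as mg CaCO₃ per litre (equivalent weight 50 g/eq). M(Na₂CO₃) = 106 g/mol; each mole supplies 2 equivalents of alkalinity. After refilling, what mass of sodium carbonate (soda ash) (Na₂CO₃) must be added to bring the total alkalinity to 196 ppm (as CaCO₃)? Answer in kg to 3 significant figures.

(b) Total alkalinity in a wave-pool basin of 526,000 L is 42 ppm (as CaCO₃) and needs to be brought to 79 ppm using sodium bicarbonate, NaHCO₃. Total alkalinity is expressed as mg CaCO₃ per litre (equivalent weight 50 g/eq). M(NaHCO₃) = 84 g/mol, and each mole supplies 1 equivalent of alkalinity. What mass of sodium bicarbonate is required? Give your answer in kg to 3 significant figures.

(a) After draining 44% and refilling: 215 × 0.56 + 36 × 0.44 = 136.24 ppm.
(a) Deficit to target: 196 − 136.24 = 59.76 mg/L.
(a) As CaCO₃: 59.76 mg/L × 442,000 L = 26,410 g; ÷ 50 g/eq ÷ 2 = 264.1 mol Na₂CO₃.
(a) Mass: 264.1 × 106 = 28,000 g.

(b) Alkalinity to add: (79 − 42) = 37 mg/L as CaCO₃ × 526,000 L = 19,460 g as CaCO₃.
(b) Equivalents: 19,460 g ÷ 50 g/eq = 389.2 eq.
(b) NaHCO₃ supplies 1 eq per mole → 389.2 mol.
(b) Mass: 389.2 mol × 84 g/mol = 32,700 g.

(a) 28.0 kg; (b) 32.7 kg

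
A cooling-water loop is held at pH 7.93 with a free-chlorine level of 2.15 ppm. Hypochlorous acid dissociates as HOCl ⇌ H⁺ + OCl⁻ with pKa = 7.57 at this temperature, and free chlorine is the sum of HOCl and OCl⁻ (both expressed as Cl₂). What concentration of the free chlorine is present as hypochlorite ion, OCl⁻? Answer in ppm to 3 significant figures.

[OCl⁻]/[HOCl] = 10^(pH − pKa) = 10^(7.93 − 7.57) = 10^0.36 = 2.291.
Fraction as HOCl = 1 / (1 + 2.291) = 0.3039.
OCl⁻ = (1 − 0.3039) × 2.15 ppm = 1.497 ppm.

1.50 ppm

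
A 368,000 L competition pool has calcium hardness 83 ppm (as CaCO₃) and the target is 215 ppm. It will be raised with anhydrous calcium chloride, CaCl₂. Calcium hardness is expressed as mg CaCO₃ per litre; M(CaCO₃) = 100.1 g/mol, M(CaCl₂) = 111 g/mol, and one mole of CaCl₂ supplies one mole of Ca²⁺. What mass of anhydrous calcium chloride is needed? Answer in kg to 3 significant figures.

53.9 kg

Hardness to add: (215 − 83) = 132 mg/L as CaCO₃ × 368,000 L = 48,580 g as CaCO₃.
Moles of Ca²⁺ (1 mol Ca²⁺ ≡ 1 mol CaCO₃): 48,580 / 100.1 g/mol = 485.3 mol.
Mass of CaCl₂: 485.3 × 111 = 53,870 g.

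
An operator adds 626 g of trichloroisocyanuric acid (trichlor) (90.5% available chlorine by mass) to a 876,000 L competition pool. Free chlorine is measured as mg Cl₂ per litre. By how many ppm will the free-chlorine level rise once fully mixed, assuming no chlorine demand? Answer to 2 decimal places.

0.65 ppm

Available chlorine delivered: 626 g × 0.905 = 566.5 g as Cl₂.
Concentration rise: 566.5 g / 876,000 L = 0.6467 mg/L = 0.65 ppm.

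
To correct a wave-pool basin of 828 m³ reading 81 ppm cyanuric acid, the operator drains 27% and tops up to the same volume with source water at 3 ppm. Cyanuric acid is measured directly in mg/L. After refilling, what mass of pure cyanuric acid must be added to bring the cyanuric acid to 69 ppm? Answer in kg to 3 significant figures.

Volume: 828 m³ = 828,000 L.
After draining 27% and refilling: 81 × 0.73 + 3 × 0.27 = 59.94 ppm.
Deficit to target: 69 − 59.94 = 9.06 mg/L.
Mass: 9.06 mg/L × 828,000 L = 7502 g cyanuric acid.

7.50 kg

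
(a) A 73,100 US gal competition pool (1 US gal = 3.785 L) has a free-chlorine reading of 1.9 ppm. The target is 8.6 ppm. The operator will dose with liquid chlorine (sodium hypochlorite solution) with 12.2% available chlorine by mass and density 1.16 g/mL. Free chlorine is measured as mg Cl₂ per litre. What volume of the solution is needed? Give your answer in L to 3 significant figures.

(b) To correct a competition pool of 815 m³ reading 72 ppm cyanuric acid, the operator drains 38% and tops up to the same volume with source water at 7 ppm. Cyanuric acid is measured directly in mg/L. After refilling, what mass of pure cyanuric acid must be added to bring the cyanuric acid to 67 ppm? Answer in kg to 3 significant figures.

(a) Volume: 73,100 US gal × 3.785 L/gal = 276,684 L.
(a) Chlorine deficit: 8.6 − 1.9 = 6.7 ppm = 6.7 mg/L as Cl₂.
(a) Cl₂ equivalent needed: 6.7 mg/L × 276,684 L = 1,854,000 mg = 1854 g.
(a) Product at 12.2% available chlorine: 1854 / 0.122 = 15,190 g.
(a) Volume at density 1.16 g/mL: 15,190 g ÷ 1.16 g/mL = 13,100 mL.

(b) Volume: 815 m³ = 815,000 L.
(b) After draining 38% and refilling: 72 × 0.62 + 7 × 0.38 = 47.3 ppm.
(b) Deficit to target: 67 − 47.3 = 19.7 mg/L.
(b) Mass: 19.7 mg/L × 815,000 L = 16,060 g cyanuric acid.

(a) 13.1 L; (b) 16.1 kg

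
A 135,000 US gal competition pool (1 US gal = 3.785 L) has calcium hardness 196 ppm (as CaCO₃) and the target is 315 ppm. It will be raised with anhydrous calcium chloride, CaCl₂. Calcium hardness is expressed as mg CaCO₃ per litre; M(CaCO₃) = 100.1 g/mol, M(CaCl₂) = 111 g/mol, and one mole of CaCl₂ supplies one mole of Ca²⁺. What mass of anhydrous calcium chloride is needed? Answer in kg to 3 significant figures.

Volume: 135,000 US gal × 3.785 L/gal = 510,975 L.
Hardness to add: (315 − 196) = 119 mg/L as CaCO₃ × 510,975 L = 60,810 g as CaCO₃.
Moles of Ca²⁺ (1 mol Ca²⁺ ≡ 1 mol CaCO₃): 60,810 / 100.1 g/mol = 607.5 mol.
Mass of CaCl₂: 607.5 × 111 = 67,430 g.

67.4 kg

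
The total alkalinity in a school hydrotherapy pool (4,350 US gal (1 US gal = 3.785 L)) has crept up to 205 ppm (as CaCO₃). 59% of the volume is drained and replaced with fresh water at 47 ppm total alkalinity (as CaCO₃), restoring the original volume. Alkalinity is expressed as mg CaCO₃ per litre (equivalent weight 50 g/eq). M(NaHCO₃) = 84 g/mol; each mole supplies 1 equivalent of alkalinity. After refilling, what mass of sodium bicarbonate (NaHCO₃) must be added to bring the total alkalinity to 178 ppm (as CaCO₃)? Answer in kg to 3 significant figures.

Volume: 4,350 US gal × 3.785 L/gal = 16,465 L.
After draining 59% and refilling: 205 × 0.41 + 47 × 0.59 = 111.78 ppm.
Deficit to target: 178 − 111.78 = 66.22 mg/L.
As CaCO₃: 66.22 mg/L × 16,465 L = 1090 g; ÷ 50 g/eq ÷ 1 = 21.81 mol NaHCO₃.
Mass: 21.81 × 84 = 1832 g.

1.83 kg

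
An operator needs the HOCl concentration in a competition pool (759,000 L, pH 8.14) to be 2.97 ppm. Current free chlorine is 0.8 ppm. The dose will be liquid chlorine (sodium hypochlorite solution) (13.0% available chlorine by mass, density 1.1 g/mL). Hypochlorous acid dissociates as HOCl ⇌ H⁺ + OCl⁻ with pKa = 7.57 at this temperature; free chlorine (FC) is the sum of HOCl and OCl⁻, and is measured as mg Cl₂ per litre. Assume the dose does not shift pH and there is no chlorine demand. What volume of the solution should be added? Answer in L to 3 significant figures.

[OCl⁻]/[HOCl] = 10^(pH − pKa) = 10^(8.14 − 7.57) = 3.715; fraction as HOCl = 1/(1 + 3.715) = 0.2121.
Free chlorine required for 2.97 ppm HOCl: 2.97 / 0.2121 = 14 ppm.
FC to add: 14 − 0.8 = 13.2 mg/L as Cl₂.
Cl₂ equivalent: 13.2 mg/L × 759,000 L = 10,020 g.
Product at 13.0% available Cl: 10,020 / 0.13 = 77,090 g.
Volume: 77,090 g ÷ 1.1 g/mL = 70,090 mL.

70.1 L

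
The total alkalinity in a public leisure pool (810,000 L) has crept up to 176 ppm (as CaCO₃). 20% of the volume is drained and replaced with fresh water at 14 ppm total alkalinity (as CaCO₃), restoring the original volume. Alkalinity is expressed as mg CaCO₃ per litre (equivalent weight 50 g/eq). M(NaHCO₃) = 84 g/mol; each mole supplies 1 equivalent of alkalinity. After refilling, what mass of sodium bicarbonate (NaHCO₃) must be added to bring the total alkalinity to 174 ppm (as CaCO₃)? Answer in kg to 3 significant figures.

41.4 kg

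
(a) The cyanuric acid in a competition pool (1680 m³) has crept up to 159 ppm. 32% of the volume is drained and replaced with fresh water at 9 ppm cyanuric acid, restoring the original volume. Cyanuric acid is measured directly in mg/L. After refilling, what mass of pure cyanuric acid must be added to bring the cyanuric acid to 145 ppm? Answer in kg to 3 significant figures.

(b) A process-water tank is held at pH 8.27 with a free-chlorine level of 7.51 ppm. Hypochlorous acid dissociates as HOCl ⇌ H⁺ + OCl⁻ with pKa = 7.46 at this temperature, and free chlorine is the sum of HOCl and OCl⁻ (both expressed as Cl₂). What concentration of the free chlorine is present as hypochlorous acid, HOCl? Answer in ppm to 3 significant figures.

(a) Volume: 1680 m³ = 1,680,000 L.
(a) After draining 32% and refilling: 159 × 0.68 + 9 × 0.32 = 111 ppm.
(a) Deficit to target: 145 − 111 = 34 mg/L.
(a) Mass: 34 mg/L × 1,680,000 L = 57,120 g cyanuric acid.

(b) [OCl⁻]/[HOCl] = 10^(pH − pKa) = 10^(8.27 − 7.46) = 10^0.81 = 6.457.
(b) Fraction as HOCl = 1 / (1 + 6.457) = 0.1341.
(b) HOCl = 0.1341 × 7.51 ppm = 1.007 ppm.

(a) 57.1 kg; (b) 1.01 ppm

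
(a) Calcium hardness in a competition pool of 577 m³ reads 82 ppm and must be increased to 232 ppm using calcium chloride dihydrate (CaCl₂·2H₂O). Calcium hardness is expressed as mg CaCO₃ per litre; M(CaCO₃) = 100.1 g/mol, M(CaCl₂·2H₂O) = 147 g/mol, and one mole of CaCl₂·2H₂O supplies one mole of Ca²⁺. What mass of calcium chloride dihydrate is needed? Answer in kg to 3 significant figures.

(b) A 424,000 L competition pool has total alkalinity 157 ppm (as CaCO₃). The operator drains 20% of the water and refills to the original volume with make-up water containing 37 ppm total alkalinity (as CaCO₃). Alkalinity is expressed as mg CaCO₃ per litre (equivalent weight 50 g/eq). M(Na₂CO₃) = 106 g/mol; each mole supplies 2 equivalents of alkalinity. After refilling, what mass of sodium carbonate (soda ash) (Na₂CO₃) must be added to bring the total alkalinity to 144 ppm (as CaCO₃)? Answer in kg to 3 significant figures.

(a) 127 kg; (b) 4.94 kg

(a) Volume: 577 m³ = 577,000 L.
(a) Hardness to add: (232 − 82) = 150 mg/L as CaCO₃ × 577,000 L = 86,550 g as CaCO₃.
(a) Moles of Ca²⁺ (1 mol Ca²⁺ ≡ 1 mol CaCO₃): 86,550 / 100.1 g/mol = 864.6 mol.
(a) Mass of CaCl₂·2H₂O: 864.6 × 147 = 127,100 g.

(b) After draining 20% and refilling: 157 × 0.80 + 37 × 0.20 = 133 ppm.
(b) Deficit to target: 144 − 133 = 11 mg/L.
(b) As CaCO₃: 11 mg/L × 424,000 L = 4664 g; ÷ 50 g/eq ÷ 2 = 46.64 mol Na₂CO₃.
(b) Mass: 46.64 × 106 = 4944 g.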